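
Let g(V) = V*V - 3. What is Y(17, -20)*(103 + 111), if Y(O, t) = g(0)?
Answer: -642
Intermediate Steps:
g(V) = -3 + V² (g(V) = V² - 3 = -3 + V²)
Y(O, t) = -3 (Y(O, t) = -3 + 0² = -3 + 0 = -3)
Y(17, -20)*(103 + 111) = -3*(103 + 111) = -3*214 = -642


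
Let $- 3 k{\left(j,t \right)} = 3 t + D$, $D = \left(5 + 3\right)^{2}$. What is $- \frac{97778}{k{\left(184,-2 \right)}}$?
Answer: $\frac{146667}{29} \approx 5057.5$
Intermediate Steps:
$D = 64$ ($D = 8^{2} = 64$)
$k{\left(j,t \right)} = - \frac{64}{3} - t$ ($k{\left(j,t \right)} = - \frac{3 t + 64}{3} = - \frac{64 + 3 t}{3} = - \frac{64}{3} - t$)
$- \frac{97778}{k{\left(184,-2 \right)}} = - \frac{97778}{- \frac{64}{3} - -2} = - \frac{97778}{- \frac{64}{3} + 2} = - \frac{97778}{- \frac{58}{3}} = \left(-97778\right) \left(- \frac{3}{58}\right) = \frac{146667}{29}$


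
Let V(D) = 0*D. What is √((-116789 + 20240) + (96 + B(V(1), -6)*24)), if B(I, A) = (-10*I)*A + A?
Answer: 3*I*√10733 ≈ 310.8*I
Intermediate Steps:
V(D) = 0
B(I, A) = A - 10*A*I (B(I, A) = -10*A*I + A = A - 10*A*I)
√((-116789 + 20240) + (96 + B(V(1), -6)*24)) = √((-116789 + 20240) + (96 - 6*(1 - 10*0)*24)) = √(-96549 + (96 - 6*(1 + 0)*24)) = √(-96549 + (96 - 6*1*24)) = √(-96549 + (96 - 6*24)) = √(-96549 + (96 - 144)) = √(-96549 - 48) = √(-96597) = 3*I*√10733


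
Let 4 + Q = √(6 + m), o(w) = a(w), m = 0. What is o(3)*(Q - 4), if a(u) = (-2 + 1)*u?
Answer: 24 - 3*√6 ≈ 16.652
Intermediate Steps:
a(u) = -u
o(w) = -w
Q = -4 + √6 (Q = -4 + √(6 + 0) = -4 + √6 ≈ -1.5505)
o(3)*(Q - 4) = (-1*3)*((-4 + √6) - 4) = -3*(-8 + √6) = 24 - 3*√6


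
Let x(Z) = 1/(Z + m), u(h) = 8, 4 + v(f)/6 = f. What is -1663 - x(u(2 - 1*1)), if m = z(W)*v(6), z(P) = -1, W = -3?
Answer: -6651/4 ≈ -1662.8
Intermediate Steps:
v(f) = -24 + 6*f
m = -12 (m = -(-24 + 6*6) = -(-24 + 36) = -1*12 = -12)
x(Z) = 1/(-12 + Z) (x(Z) = 1/(Z - 12) = 1/(-12 + Z))
-1663 - x(u(2 - 1*1)) = -1663 - 1/(-12 + 8) = -1663 - 1/(-4) = -1663 - 1*(-¼) = -1663 + ¼ = -6651/4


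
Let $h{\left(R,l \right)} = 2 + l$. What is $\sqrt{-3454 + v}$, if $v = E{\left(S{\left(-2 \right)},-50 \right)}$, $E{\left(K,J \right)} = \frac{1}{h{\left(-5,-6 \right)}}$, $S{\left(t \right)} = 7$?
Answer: $\frac{i \sqrt{13817}}{2} \approx 58.773 i$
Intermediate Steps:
$E{\left(K,J \right)} = - \frac{1}{4}$ ($E{\left(K,J \right)} = \frac{1}{2 - 6} = \frac{1}{-4} = - \frac{1}{4}$)
$v = - \frac{1}{4} \approx -0.25$
$\sqrt{-3454 + v} = \sqrt{-3454 - \frac{1}{4}} = \sqrt{- \frac{13817}{4}} = \frac{i \sqrt{13817}}{2}$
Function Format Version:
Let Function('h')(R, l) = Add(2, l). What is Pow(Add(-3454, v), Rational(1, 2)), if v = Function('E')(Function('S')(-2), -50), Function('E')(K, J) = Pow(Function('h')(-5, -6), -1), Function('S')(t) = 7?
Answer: Mul(Rational(1, 2), I, Pow(13817, Rational(1, 2))) ≈ Mul(58.773, I)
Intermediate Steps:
Function('E')(K, J) = Rational(-1, 4) (Function('E')(K, J) = Pow(Add(2, -6), -1) = Pow(-4, -1) = Rational(-1, 4))
v = Rational(-1, 4) ≈ -0.25000
Pow(Add(-3454, v), Rational(1, 2)) = Pow(Add(-3454, Rational(-1, 4)), Rational(1, 2)) = Pow(Rational(-13817, 4), Rational(1, 2)) = Mul(Rational(1, 2), I, Pow(13817, Rational(1, 2)))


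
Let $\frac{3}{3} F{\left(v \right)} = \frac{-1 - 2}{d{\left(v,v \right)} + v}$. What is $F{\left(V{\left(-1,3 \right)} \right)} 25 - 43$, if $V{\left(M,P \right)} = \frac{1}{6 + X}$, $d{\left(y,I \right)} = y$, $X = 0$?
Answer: $-268$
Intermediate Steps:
$V{\left(M,P \right)} = \frac{1}{6}$ ($V{\left(M,P \right)} = \frac{1}{6 + 0} = \frac{1}{6}$)
$F{\left(v \right)} = - \frac{3}{2 v}$ ($F{\left(v \right)} = \frac{-1 - 2}{v + v} = - \frac{3}{2 v}$)
$F{\left(V{\left(-1,3 \right)} \right)} 25 - 43 = - \frac{3 \frac{1}{\frac{1}{6}}}{2} \cdot 25 - 43 = \left(- \frac{3}{2}\right) 6 \cdot 25 - 43 = \left(-9\right) 25 - 43 = -225 - 43 = -268$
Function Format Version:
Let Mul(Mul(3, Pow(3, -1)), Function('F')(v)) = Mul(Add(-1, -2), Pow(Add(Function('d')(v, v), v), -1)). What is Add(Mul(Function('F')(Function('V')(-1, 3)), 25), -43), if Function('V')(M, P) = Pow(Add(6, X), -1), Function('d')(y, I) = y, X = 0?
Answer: -268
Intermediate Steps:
Function('V')(M, P) = Rational(1, 6) (Function('V')(M, P) = Pow(Add(6, 0), -1) = Pow(6, -1) = Rational(1, 6))
Function('F')(v) = Mul(Rational(-3, 2), Pow(v, -1)) (Function('F')(v) = Mul(Add(-1, -2), Pow(Add(v, v), -1)) = Mul(-3, Pow(Mul(2, v), -1)) = Mul(-3, Mul(Rational(1, 2), Pow(v, -1))) = Mul(Rational(-3, 2), Pow(v, -1)))
Add(Mul(Function('F')(Function('V')(-1, 3)), 25), -43) = Add(Mul(Mul(Rational(-3, 2), Pow(Rational(1, 6), -1)), 25), -43) = Add(Mul(Mul(Rational(-3, 2), 6), 25), -43) = Add(Mul(-9, 25), -43) = Add(-225, -43) = -268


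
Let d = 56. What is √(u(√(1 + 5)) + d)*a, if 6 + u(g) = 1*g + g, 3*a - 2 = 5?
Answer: 7*√(50 + 2*√6)/3 ≈ 17.289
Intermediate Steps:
a = 7/3 (a = ⅔ + (⅓)*5 = ⅔ + 5/3 = 7/3 ≈ 2.3333)
u(g) = -6 + 2*g (u(g) = -6 + (1*g + g) = -6 + (g + g) = -6 + 2*g)
√(u(√(1 + 5)) + d)*a = √((-6 + 2*√(1 + 5)) + 56)*(7/3) = √((-6 + 2*√6) + 56)*(7/3) = √(50 + 2*√6)*(7/3) = 7*√(50 + 2*√6)/3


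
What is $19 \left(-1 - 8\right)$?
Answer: $-171$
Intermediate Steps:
$19 \left(-1 - 8\right) = 19 \left(-9\right) = -171$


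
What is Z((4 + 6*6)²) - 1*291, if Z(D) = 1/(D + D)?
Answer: -931199/3200 ≈ -291.00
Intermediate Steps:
Z(D) = 1/(2*D)
Z((4 + 6*6)²) - 1*291 = 1/(2*((4 + 6*6)²)) - 1*291 = 1/(2*((4 + 36)²)) - 291 = 1/(2*(40²)) - 291 = (½)/1600 - 291 = (½)*(1/1600) - 291 = 1/3200 - 291 = -931199/3200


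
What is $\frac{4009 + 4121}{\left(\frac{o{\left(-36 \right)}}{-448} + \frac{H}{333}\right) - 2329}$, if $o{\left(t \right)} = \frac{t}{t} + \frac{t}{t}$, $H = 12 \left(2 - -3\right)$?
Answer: $- \frac{202144320}{57903887} \approx -3.491$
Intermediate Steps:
$H = 60$ ($H = 12 \left(2 + 3\right) = 12 \cdot 5 = 60$)
$o{\left(t \right)} = 2$ ($o{\left(t \right)} = 1 + 1 = 2$)
$\frac{4009 + 4121}{\left(\frac{o{\left(-36 \right)}}{-448} + \frac{H}{333}\right) - 2329} = \frac{4009 + 4121}{\left(\frac{2}{-448} + \frac{60}{333}\right) - 2329} = \frac{8130}{\left(2 \left(- \frac{1}{448}\right) + 60 \cdot \frac{1}{333}\right) - 2329} = \frac{8130}{\left(- \frac{1}{224} + \frac{20}{111}\right) - 2329} = \frac{8130}{\frac{4369}{24864} - 2329} = \frac{8130}{- \frac{57903887}{24864}} = 8130 \left(- \frac{24864}{57903887}\right) = - \frac{202144320}{57903887}$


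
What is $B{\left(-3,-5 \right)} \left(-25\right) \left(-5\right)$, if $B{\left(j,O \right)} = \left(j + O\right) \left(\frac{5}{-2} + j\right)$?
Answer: $5500$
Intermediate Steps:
$B{\left(j,O \right)} = \left(- \frac{5}{2} + j\right) \left(O + j\right)$ ($B{\left(j,O \right)} = \left(O + j\right) \left(5 \left(- \frac{1}{2}\right) + j\right) = \left(O + j\right) \left(- \frac{5}{2} + j\right) = \left(- \frac{5}{2} + j\right) \left(O + j\right)$)
$B{\left(-3,-5 \right)} \left(-25\right) \left(-5\right) = \left(\left(-3\right)^{2} - - \frac{25}{2} - - \frac{15}{2} - -15\right) \left(-25\right) \left(-5\right) = \left(9 + \frac{25}{2} + \frac{15}{2} + 15\right) \left(-25\right) \left(-5\right) = 44 \left(-25\right) \left(-5\right) = \left(-1100\right) \left(-5\right) = 5500$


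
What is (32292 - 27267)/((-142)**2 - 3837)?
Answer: 5025/16327 ≈ 0.30777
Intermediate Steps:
(32292 - 27267)/((-142)**2 - 3837) = 5025/(20164 - 3837) = 5025/16327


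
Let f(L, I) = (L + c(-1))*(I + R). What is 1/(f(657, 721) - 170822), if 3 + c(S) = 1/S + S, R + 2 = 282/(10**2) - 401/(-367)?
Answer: 9175/2757243872 ≈ 3.3276e-6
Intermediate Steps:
R = 35097/18350 (R = -2 + (282/(10**2) - 401/(-367)) = -2 + (282/100 - 401*(-1/367)) = -2 + (282*(1/100) + 401/367) = -2 + (141/50 + 401/367) = -2 + 71797/18350 = 35097/18350 ≈ 1.9126)
c(S) = -3 + S + 1/S (c(S) = -3 + (1/S + S) = -3 + (S + 1/S) = -3 + S + 1/S)
f(L, I) = (-5 + L)*(35097/18350 + I) (f(L, I) = (L + (-3 - 1 + 1/(-1)))*(I + 35097/18350) = (L + (-3 - 1 - 1))*(35097/18350 + I) = (L - 5)*(35097/18350 + I) = (-5 + L)*(35097/18350 + I))
1/(f(657, 721) - 170822) = 1/((-35097/3670 - 5*721 + (35097/18350)*657 + 721*657) - 170822) = 1/((-35097/3670 - 3605 + 23058729/18350 + 473697) - 170822) = 1/(4324535722/9175 - 170822) = 1/(2757243872/9175) = 9175/2757243872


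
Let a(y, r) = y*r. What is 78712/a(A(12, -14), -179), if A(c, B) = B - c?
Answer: 39356/2327 ≈ 16.913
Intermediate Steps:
a(y, r) = r*y
78712/a(A(12, -14), -179) = 78712/((-179*(-14 - 1*12))) = 78712/((-179*(-14 - 12))) = 78712/((-179*(-26))) = 78712/4654 = 78712*(1/4654) = 39356/2327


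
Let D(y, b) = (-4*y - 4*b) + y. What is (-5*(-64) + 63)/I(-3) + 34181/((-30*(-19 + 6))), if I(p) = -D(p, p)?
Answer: 63159/910 ≈ 69.406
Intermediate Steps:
D(y, b) = -4*b - 3*y (D(y, b) = (-4*b - 4*y) + y = -4*b - 3*y)
I(p) = 7*p (I(p) = -(-4*p - 3*p) = -(-7)*p = 7*p)
(-5*(-64) + 63)/I(-3) + 34181/((-30*(-19 + 6))) = (-5*(-64) + 63)/((7*(-3))) + 34181/((-30*(-19 + 6))) = (320 + 63)/(-21) + 34181/((-30*(-13))) = 383*(-1/21) + 34181/390 = -383/21 + 34181*(1/390) = -383/21 + 34181/390 = 63159/910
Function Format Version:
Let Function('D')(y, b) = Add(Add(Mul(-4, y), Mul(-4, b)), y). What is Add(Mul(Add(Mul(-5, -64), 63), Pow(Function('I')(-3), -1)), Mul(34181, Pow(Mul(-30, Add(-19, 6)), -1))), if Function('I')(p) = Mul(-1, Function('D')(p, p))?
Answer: Rational(63159, 910) ≈ 69.406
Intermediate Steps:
Function('D')(y, b) = Add(Mul(-4, b), Mul(-3, y)) (Function('D')(y, b) = Add(Add(Mul(-4, b), Mul(-4, y)), y) = Add(Mul(-4, b), Mul(-3, y)))
Function('I')(p) = Mul(7, p) (Function('I')(p) = Mul(-1, Add(Mul(-4, p), Mul(-3, p))) = Mul(-1, Mul(-7, p)) = Mul(7, p))
Add(Mul(Add(Mul(-5, -64), 63), Pow(Function('I')(-3), -1)), Mul(34181, Pow(Mul(-30, Add(-19, 6)), -1))) = Add(Mul(Add(Mul(-5, -64), 63), Pow(Mul(7, -3), -1)), Mul(34181, Pow(Mul(-30, Add(-19, 6)), -1))) = Add(Mul(Add(320, 63), Pow(-21, -1)), Mul(34181, Pow(Mul(-30, -13), -1))) = Add(Mul(383, Rational(-1, 21)), Mul(34181, Pow(390, -1))) = Add(Rational(-383, 21), Mul(34181, Rational(1, 390))) = Add(Rational(-383, 21), Rational(34181, 390)) = Rational(63159, 910)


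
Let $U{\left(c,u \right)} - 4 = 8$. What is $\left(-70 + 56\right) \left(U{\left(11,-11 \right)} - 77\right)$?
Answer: $910$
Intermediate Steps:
$U{\left(c,u \right)} = 12$ ($U{\left(c,u \right)} = 4 + 8 = 12$)
$\left(-70 + 56\right) \left(U{\left(11,-11 \right)} - 77\right) = \left(-70 + 56\right) \left(12 - 77\right) = \left(-14\right) \left(-65\right) = 910$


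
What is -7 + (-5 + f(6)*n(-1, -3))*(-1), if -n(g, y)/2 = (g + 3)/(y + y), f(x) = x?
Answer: -6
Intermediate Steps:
n(g, y) = -(3 + g)/y (n(g, y) = -2*(g + 3)/(y + y) = -2*(3 + g)/(2*y) = -2*(3 + g)*1/(2*y) = -(3 + g)/y)
-7 + (-5 + f(6)*n(-1, -3))*(-1) = -7 + (-5 + 6*((-3 - 1*(-1))/(-3)))*(-1) = -7 + (-5 + 6*(-(-3 + 1)/3))*(-1) = -7 + (-5 + 6*(-⅓*(-2)))*(-1) = -7 + (-5 + 6*(⅔))*(-1) = -7 + (-5 + 4)*(-1) = -7 - 1*(-1) = -7 + 1 = -6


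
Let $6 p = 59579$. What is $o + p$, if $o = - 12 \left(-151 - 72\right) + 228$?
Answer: $\frac{77003}{6} \approx 12834.0$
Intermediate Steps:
$p = \frac{59579}{6}$ ($p = \frac{1}{6} \cdot 59579 = \frac{59579}{6} \approx 9929.8$)
$o = 2904$ ($o = \left(-12\right) \left(-223\right) + 228 = 2676 + 228 = 2904$)
$o + p = 2904 + \frac{59579}{6} = \frac{77003}{6}$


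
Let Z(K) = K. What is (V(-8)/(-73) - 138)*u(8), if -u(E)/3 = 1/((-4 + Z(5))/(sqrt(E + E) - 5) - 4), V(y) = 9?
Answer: -30249/365 ≈ -82.874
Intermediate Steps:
u(E) = -3/(-4 + 1/(-5 + sqrt(2)*sqrt(E))) (u(E) = -3/((-4 + 5)/(sqrt(E + E) - 5) - 4) = -3/(1/(sqrt(2*E) - 5) - 4) = -3/(1/(sqrt(2)*sqrt(E) - 5) - 4) = -3/(1/(-5 + sqrt(2)*sqrt(E)) - 4) = -3/(-4 + 1/(-5 + sqrt(2)*sqrt(E))))
(V(-8)/(-73) - 138)*u(8) = (9/(-73) - 138)*(3*(5 - sqrt(2)*sqrt(8))/(21 - 4*sqrt(2)*sqrt(8))) = (9*(-1/73) - 138)*(3*(5 - sqrt(2)*2*sqrt(2))/(21 - 4*sqrt(2)*2*sqrt(2))) = (-9/73 - 138)*(3*(5 - 4)/(21 - 16)) = -30249/(73*5) = -10083/73*3/5 = -30249/365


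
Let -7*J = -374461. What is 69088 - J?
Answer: 109155/7 ≈ 15594.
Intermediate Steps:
J = 374461/7 (J = -1/7*(-374461) = 374461/7 ≈ 53494.)
69088 - J = 69088 - 1*374461/7 = 69088 - 374461/7 = 109155/7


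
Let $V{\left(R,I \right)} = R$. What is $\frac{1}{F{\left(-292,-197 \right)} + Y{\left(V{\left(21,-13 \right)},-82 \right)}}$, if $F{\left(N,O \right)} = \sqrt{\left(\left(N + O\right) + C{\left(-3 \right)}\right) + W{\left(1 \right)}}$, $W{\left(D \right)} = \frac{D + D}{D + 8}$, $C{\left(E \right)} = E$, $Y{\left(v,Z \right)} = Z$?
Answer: $- \frac{369}{32471} - \frac{3 i \sqrt{4426}}{64942} \approx -0.011364 - 0.0030733 i$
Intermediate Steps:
$W{\left(D \right)} = \frac{2 D}{8 + D}$
$F{\left(N,O \right)} = \sqrt{- \frac{25}{9} + N + O}$ ($F{\left(N,O \right)} = \sqrt{\left(\left(N + O\right) - 3\right) + 2 \cdot 1 \frac{1}{8 + 1}} = \sqrt{\left(-3 + N + O\right) + 2 \cdot 1 \cdot \frac{1}{9}} = \sqrt{\left(-3 + N + O\right) + \frac{2}{9}} = \sqrt{- \frac{25}{9} + N + O}$)
$\frac{1}{F{\left(-292,-197 \right)} + Y{\left(V{\left(21,-13 \right)},-82 \right)}} = \frac{1}{\frac{\sqrt{-25 + 9 \left(-292\right) + 9 \left(-197\right)}}{3} - 82} = \frac{1}{\frac{\sqrt{-25 - 2628 - 1773}}{3} - 82} = \frac{1}{\frac{\sqrt{-4426}}{3} - 82} = \frac{1}{\frac{i \sqrt{4426}}{3} - 82} = \frac{1}{-82 + \frac{i \sqrt{4426}}{3}}$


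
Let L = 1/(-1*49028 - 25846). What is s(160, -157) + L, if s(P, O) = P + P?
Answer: 23959679/74874 ≈ 320.00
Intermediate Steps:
s(P, O) = 2*P
L = -1/74874 (L = 1/(-49028 - 25846) = 1/(-74874) = -1/74874 ≈ -1.3356e-5)
s(160, -157) + L = 2*160 - 1/74874 = 320 - 1/74874 = 23959679/74874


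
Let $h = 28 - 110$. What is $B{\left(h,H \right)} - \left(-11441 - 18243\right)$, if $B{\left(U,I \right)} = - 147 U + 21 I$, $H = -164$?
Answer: $38294$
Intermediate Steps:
$h = -82$ ($h = 28 - 110 = -82$)
$B{\left(h,H \right)} - \left(-11441 - 18243\right) = \left(\left(-147\right) \left(-82\right) + 21 \left(-164\right)\right) - \left(-11441 - 18243\right) = \left(12054 - 3444\right) - -29684 = 8610 + 29684 = 38294$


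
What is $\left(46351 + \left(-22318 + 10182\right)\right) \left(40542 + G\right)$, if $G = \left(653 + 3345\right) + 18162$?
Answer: $2145348930$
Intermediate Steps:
$G = 22160$ ($G = 3998 + 18162 = 22160$)
$\left(46351 + \left(-22318 + 10182\right)\right) \left(40542 + G\right) = \left(46351 + \left(-22318 + 10182\right)\right) \left(40542 + 22160\right) = \left(46351 - 12136\right) 62702 = 34215 \cdot 62702 = 2145348930$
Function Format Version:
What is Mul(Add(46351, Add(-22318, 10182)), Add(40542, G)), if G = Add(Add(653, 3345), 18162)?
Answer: 2145348930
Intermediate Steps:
G = 22160 (G = Add(3998, 18162) = 22160)
Mul(Add(46351, Add(-22318, 10182)), Add(40542, G)) = Mul(Add(46351, Add(-22318, 10182)), Add(40542, 22160)) = Mul(Add(46351, -12136), 62702) = Mul(34215, 62702) = 2145348930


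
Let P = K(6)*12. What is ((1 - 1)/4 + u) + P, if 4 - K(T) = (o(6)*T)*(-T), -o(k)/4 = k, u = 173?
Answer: -10147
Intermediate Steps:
o(k) = -4*k
K(T) = 4 - 24*T² (K(T) = 4 - (-4*6)*T*(-T) = 4 - (-24*T)*(-T) = 4 - 24*T²)
P = -10320 (P = (4 - 24*6²)*12 = (4 - 24*36)*12 = (4 - 864)*12 = -860*12 = -10320)
((1 - 1)/4 + u) + P = ((1 - 1)/4 + 173) - 10320 = ((¼)*0 + 173) - 10320 = (0 + 173) - 10320 = 173 - 10320 = -10147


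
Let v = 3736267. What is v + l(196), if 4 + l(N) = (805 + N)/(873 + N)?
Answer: 3994066148/1069 ≈ 3.7363e+6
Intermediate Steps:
l(N) = -4 + (805 + N)/(873 + N)
v + l(196) = 3736267 + (-2687 - 3*196)/(873 + 196) = 3736267 + (-2687 - 588)/1069 = 3736267 + (1/1069)*(-3275) = 3736267 - 3275/1069 = 3994066148/1069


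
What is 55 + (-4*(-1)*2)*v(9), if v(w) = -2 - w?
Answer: -33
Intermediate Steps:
55 + (-4*(-1)*2)*v(9) = 55 + (-4*(-1)*2)*(-2 - 1*9) = 55 + (4*2)*(-2 - 9) = 55 + 8*(-11) = 55 - 88 = -33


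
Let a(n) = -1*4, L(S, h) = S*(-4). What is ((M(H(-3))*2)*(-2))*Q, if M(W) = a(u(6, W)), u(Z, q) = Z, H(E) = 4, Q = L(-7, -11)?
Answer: 448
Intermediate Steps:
L(S, h) = -4*S
Q = 28 (Q = -4*(-7) = 28)
a(n) = -4
M(W) = -4
((M(H(-3))*2)*(-2))*Q = (-4*2*(-2))*28 = -8*(-2)*28 = 16*28 = 448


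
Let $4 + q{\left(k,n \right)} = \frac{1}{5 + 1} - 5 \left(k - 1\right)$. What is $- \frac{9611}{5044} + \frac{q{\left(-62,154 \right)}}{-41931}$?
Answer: $- \frac{1213705097}{634499892} \approx -1.9129$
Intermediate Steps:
$q{\left(k,n \right)} = \frac{7}{6} - 5 k$ ($q{\left(k,n \right)} = -4 - \left(- \frac{1}{5 + 1} + 5 \left(k - 1\right)\right) = -4 - \left(- \frac{1}{6} + 5 \left(-1 + k\right)\right) = -4 + \left(\frac{1}{6} - \left(-5 + 5 k\right)\right) = -4 - \left(- \frac{31}{6} + 5 k\right) = \frac{7}{6} - 5 k$)
$- \frac{9611}{5044} + \frac{q{\left(-62,154 \right)}}{-41931} = - \frac{9611}{5044} + \frac{\frac{7}{6} - -310}{-41931} = \left(-9611\right) \frac{1}{5044} + \left(\frac{7}{6} + 310\right) \left(- \frac{1}{41931}\right) = - \frac{9611}{5044} + \frac{1867}{6} \left(- \frac{1}{41931}\right) = - \frac{9611}{5044} - \frac{1867}{251586} = - \frac{1213705097}{634499892}$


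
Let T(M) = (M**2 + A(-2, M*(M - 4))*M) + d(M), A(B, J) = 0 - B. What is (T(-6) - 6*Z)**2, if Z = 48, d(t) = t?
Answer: 72900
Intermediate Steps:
A(B, J) = -B
T(M) = M**2 + 3*M (T(M) = (M**2 + (-1*(-2))*M) + M = (M**2 + 2*M) + M = M**2 + 3*M)
(T(-6) - 6*Z)**2 = (-6*(3 - 6) - 6*48)**2 = (-6*(-3) - 288)**2 = (18 - 288)**2 = (-270)**2 = 72900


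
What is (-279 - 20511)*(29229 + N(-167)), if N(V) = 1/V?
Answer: -101481021180/167 ≈ -6.0767e+8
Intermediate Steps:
(-279 - 20511)*(29229 + N(-167)) = (-279 - 20511)*(29229 + 1/(-167)) = -20790*(29229 - 1/167) = -20790*4881242/167 = -101481021180/167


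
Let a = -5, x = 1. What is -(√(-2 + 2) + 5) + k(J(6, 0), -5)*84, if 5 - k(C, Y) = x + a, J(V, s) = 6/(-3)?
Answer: 751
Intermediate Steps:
J(V, s) = -2 (J(V, s) = 6*(-⅓) = -2)
k(C, Y) = 9 (k(C, Y) = 5 - (1 - 5) = 5 - 1*(-4) = 5 + 4 = 9)
-(√(-2 + 2) + 5) + k(J(6, 0), -5)*84 = -(√(-2 + 2) + 5) + 9*84 = -(√0 + 5) + 756 = -(0 + 5) + 756 = -1*5 + 756 = -5 + 756 = 751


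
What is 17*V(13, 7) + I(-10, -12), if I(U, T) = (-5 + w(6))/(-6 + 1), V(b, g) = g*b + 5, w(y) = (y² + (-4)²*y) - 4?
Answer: 8037/5 ≈ 1607.4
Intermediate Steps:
w(y) = -4 + y² + 16*y (w(y) = (y² + 16*y) - 4 = -4 + y² + 16*y)
V(b, g) = 5 + b*g (V(b, g) = b*g + 5 = 5 + b*g)
I(U, T) = -123/5 (I(U, T) = (-5 + (-4 + 6² + 16*6))/(-6 + 1) = (-5 + (-4 + 36 + 96))/(-5) = (-5 + 128)*(-⅕) = 123*(-⅕) = -123/5)
17*V(13, 7) + I(-10, -12) = 17*(5 + 13*7) - 123/5 = 17*(5 + 91) - 123/5 = 17*96 - 123/5 = 1632 - 123/5 = 8037/5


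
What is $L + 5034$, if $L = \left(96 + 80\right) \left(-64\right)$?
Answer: $-6230$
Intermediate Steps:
$L = -11264$ ($L = 176 \left(-64\right) = -11264$)
$L + 5034 = -11264 + 5034 = -6230$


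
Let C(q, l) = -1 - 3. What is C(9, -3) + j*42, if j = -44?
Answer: -1852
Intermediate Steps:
C(q, l) = -4
C(9, -3) + j*42 = -4 - 44*42 = -4 - 1848 = -1852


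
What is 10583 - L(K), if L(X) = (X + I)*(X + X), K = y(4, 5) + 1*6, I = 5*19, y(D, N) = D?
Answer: 8483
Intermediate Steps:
I = 95
K = 10 (K = 4 + 1*6 = 4 + 6 = 10)
L(X) = 2*X*(95 + X) (L(X) = (X + 95)*(X + X) = (95 + X)*(2*X) = 2*X*(95 + X))
10583 - L(K) = 10583 - 2*10*(95 + 10) = 10583 - 2*10*105 = 10583 - 1*2100 = 10583 - 2100 = 8483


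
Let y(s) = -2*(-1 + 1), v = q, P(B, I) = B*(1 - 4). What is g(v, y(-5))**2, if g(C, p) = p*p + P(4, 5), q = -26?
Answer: 144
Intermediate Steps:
P(B, I) = -3*B (P(B, I) = B*(-3) = -3*B)
v = -26
y(s) = 0 (y(s) = -2*0 = 0)
g(C, p) = -12 + p**2 (g(C, p) = p*p - 3*4 = p**2 - 12 = -12 + p**2)
g(v, y(-5))**2 = (-12 + 0**2)**2 = (-12 + 0)**2 = (-12)**2 = 144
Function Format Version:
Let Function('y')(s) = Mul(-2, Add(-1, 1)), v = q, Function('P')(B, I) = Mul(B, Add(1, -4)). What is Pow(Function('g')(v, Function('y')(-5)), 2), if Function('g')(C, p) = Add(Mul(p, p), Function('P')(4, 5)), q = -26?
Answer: 144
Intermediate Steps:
Function('P')(B, I) = Mul(-3, B) (Function('P')(B, I) = Mul(B, -3) = Mul(-3, B))
v = -26
Function('y')(s) = 0 (Function('y')(s) = Mul(-2, 0) = 0)
Function('g')(C, p) = Add(-12, Pow(p, 2)) (Function('g')(C, p) = Add(Mul(p, p), Mul(-3, 4)) = Add(Pow(p, 2), -12) = Add(-12, Pow(p, 2)))
Pow(Function('g')(v, Function('y')(-5)), 2) = Pow(Add(-12, Pow(0, 2)), 2) = Pow(Add(-12, 0), 2) = Pow(-12, 2) = 144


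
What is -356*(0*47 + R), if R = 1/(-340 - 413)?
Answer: 356/753 ≈ 0.47278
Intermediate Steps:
R = -1/753 (R = 1/(-753) = -1/753 ≈ -0.0013280)
-356*(0*47 + R) = -356*(0*47 - 1/753) = -356*(0 - 1/753) = -356*(-1/753) = 356/753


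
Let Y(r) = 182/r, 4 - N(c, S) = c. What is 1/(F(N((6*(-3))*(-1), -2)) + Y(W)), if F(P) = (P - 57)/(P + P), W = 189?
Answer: 756/2645 ≈ 0.28582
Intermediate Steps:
N(c, S) = 4 - c
F(P) = (-57 + P)/(2*P) (F(P) = (-57 + P)/((2*P)) = (-57 + P)*(1/(2*P)) = (-57 + P)/(2*P))
1/(F(N((6*(-3))*(-1), -2)) + Y(W)) = 1/((-57 + (4 - 6*(-3)*(-1)))/(2*(4 - 6*(-3)*(-1))) + 182/189) = 1/((-57 + (4 - (-18)*(-1)))/(2*(4 - (-18)*(-1))) + 182*(1/189)) = 1/((-57 + (4 - 1*18))/(2*(4 - 1*18)) + 26/27) = 1/((-57 + (4 - 18))/(2*(4 - 18)) + 26/27) = 1/((1/2)*(-57 - 14)/(-14) + 26/27) = 1/((1/2)*(-1/14)*(-71) + 26/27) = 1/(71/28 + 26/27) = 1/(2645/756) = 756/2645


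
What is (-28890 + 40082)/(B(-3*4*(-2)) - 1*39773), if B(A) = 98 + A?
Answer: -11192/39651 ≈ -0.28226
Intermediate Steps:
(-28890 + 40082)/(B(-3*4*(-2)) - 1*39773) = (-28890 + 40082)/((98 - 3*4*(-2)) - 1*39773) = 11192/((98 - 12*(-2)) - 39773) = 11192/((98 + 24) - 39773) = 11192/(122 - 39773) = 11192/(-39651) = 11192*(-1/39651) = -11192/39651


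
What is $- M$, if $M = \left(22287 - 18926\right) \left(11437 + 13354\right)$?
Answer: $-83322551$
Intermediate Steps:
$M = 83322551$ ($M = 3361 \cdot 24791 = 83322551$)
$- M = \left(-1\right) 83322551 = -83322551$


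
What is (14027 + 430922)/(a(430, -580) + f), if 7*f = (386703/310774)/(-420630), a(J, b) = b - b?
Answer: -135716278428853220/128901 ≈ -1.0529e+12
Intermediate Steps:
a(J, b) = 0
f = -128901/305015357780 (f = ((386703/310774)/(-420630))/7 = ((386703*(1/310774))*(-1/420630))/7 = ((386703/310774)*(-1/420630))/7 = (⅐)*(-128901/43573622540) = -128901/305015357780 ≈ -4.2260e-7)
(14027 + 430922)/(a(430, -580) + f) = (14027 + 430922)/(0 - 128901/305015357780) = 444949/(-128901/305015357780) = 444949*(-305015357780/128901) = -135716278428853220/128901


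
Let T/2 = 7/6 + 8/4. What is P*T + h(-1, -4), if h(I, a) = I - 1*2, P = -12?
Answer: -79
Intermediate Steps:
h(I, a) = -2 + I (h(I, a) = I - 2 = -2 + I)
T = 19/3 (T = 2*(7/6 + 8/4) = 2*(7*(⅙) + 8*(¼)) = 2*(7/6 + 2) = 2*(19/6) = 19/3 ≈ 6.3333)
P*T + h(-1, -4) = -12*19/3 + (-2 - 1) = -76 - 3 = -79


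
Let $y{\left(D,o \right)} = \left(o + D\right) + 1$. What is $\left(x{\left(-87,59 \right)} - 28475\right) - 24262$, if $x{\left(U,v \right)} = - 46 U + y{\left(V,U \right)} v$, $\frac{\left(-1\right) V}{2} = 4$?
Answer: $-54281$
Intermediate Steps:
$V = -8$ ($V = \left(-2\right) 4 = -8$)
$y{\left(D,o \right)} = 1 + D + o$ ($y{\left(D,o \right)} = \left(D + o\right) + 1 = 1 + D + o$)
$x{\left(U,v \right)} = - 46 U + v \left(-7 + U\right)$ ($x{\left(U,v \right)} = - 46 U + \left(1 - 8 + U\right) v = - 46 U + \left(-7 + U\right) v = - 46 U + v \left(-7 + U\right)$)
$\left(x{\left(-87,59 \right)} - 28475\right) - 24262 = \left(\left(\left(-46\right) \left(-87\right) + 59 \left(-7 - 87\right)\right) - 28475\right) - 24262 = \left(\left(4002 + 59 \left(-94\right)\right) - 28475\right) - 24262 = \left(\left(4002 - 5546\right) - 28475\right) - 24262 = \left(-1544 - 28475\right) - 24262 = -30019 - 24262 = -54281$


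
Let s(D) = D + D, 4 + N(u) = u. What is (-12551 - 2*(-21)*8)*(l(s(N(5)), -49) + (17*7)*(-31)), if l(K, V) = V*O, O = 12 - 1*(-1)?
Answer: 52842090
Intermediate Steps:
N(u) = -4 + u
O = 13 (O = 12 + 1 = 13)
s(D) = 2*D
l(K, V) = 13*V (l(K, V) = V*13 = 13*V)
(-12551 - 2*(-21)*8)*(l(s(N(5)), -49) + (17*7)*(-31)) = (-12551 - 2*(-21)*8)*(13*(-49) + (17*7)*(-31)) = (-12551 + 42*8)*(-637 + 119*(-31)) = (-12551 + 336)*(-637 - 3689) = -12215*(-4326) = 52842090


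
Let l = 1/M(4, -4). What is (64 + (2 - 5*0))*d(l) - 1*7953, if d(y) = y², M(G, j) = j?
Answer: -63591/8 ≈ -7948.9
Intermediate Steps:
l = -¼ (l = 1/(-4) = -¼ ≈ -0.25000)
(64 + (2 - 5*0))*d(l) - 1*7953 = (64 + (2 - 5*0))*(-¼)² - 1*7953 = (64 + (2 + 0))*(1/16) - 7953 = (64 + 2)*(1/16) - 7953 = 66*(1/16) - 7953 = 33/8 - 7953 = -63591/8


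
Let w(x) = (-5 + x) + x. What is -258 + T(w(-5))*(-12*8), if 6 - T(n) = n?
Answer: -2274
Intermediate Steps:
w(x) = -5 + 2*x
T(n) = 6 - n
-258 + T(w(-5))*(-12*8) = -258 + (6 - (-5 + 2*(-5)))*(-12*8) = -258 + (6 - (-5 - 10))*(-96) = -258 + (6 - 1*(-15))*(-96) = -258 + (6 + 15)*(-96) = -258 + 21*(-96) = -258 - 2016 = -2274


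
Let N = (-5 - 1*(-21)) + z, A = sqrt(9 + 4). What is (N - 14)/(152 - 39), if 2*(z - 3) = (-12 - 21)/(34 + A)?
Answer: 1718/43053 + 11*sqrt(13)/86106 ≈ 0.040365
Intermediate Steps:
A = sqrt(13) ≈ 3.6056
z = 3 - 33/(2*(34 + sqrt(13))) (z = 3 + ((-12 - 21)/(34 + sqrt(13)))/2 = 3 + (-33/(34 + sqrt(13)))/2 = 3 - 33/(2*(34 + sqrt(13))) ≈ 2.5612)
N = 7052/381 + 11*sqrt(13)/762 (N = (-5 - 1*(-21)) + (956/381 + 11*sqrt(13)/762) = (-5 + 21) + (956/381 + 11*sqrt(13)/762) = 16 + (956/381 + 11*sqrt(13)/762) = 7052/381 + 11*sqrt(13)/762 ≈ 18.561)
(N - 14)/(152 - 39) = ((7052/381 + 11*sqrt(13)/762) - 14)/(152 - 39) = (1718/381 + 11*sqrt(13)/762)/113 = 1718/43053 + 11*sqrt(13)/86106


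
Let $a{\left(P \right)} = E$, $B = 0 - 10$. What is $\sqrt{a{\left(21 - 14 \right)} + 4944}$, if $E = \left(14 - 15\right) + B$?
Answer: $\sqrt{4933} \approx 70.235$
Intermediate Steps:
$B = -10$
$E = -11$ ($E = \left(14 - 15\right) - 10 = -1 - 10 = -11$)
$a{\left(P \right)} = -11$
$\sqrt{a{\left(21 - 14 \right)} + 4944} = \sqrt{-11 + 4944} = \sqrt{4933}$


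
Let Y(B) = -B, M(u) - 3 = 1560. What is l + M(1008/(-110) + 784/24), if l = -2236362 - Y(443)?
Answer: -2234356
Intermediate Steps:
M(u) = 1563 (M(u) = 3 + 1560 = 1563)
l = -2235919 (l = -2236362 - (-1)*443 = -2236362 - 1*(-443) = -2236362 + 443 = -2235919)
l + M(1008/(-110) + 784/24) = -2235919 + 1563 = -2234356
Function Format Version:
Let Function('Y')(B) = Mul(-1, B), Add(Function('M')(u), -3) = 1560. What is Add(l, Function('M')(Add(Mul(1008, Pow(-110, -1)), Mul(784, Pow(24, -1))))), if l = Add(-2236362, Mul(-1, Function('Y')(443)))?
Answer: -2234356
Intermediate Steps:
Function('M')(u) = 1563 (Function('M')(u) = Add(3, 1560) = 1563)
l = -2235919 (l = Add(-2236362, Mul(-1, Mul(-1, 443))) = Add(-2236362, Mul(-1, -443)) = Add(-2236362, 443) = -2235919)
Add(l, Function('M')(Add(Mul(1008, Pow(-110, -1)), Mul(784, Pow(24, -1))))) = Add(-2235919, 1563) = -2234356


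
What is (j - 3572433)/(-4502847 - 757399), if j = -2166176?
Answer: 5738609/5260246 ≈ 1.0909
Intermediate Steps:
(j - 3572433)/(-4502847 - 757399) = (-2166176 - 3572433)/(-4502847 - 757399) = -5738609/(-5260246) = -5738609*(-1/5260246) = 5738609/5260246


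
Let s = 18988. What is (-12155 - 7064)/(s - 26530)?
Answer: 19219/7542 ≈ 2.5483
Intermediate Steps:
(-12155 - 7064)/(s - 26530) = (-12155 - 7064)/(18988 - 26530) = -19219/(-7542) = -19219*(-1/7542) = 19219/7542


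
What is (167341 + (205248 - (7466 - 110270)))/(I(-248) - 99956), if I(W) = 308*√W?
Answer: -10770259/2269884 - 33187*I*√62/1134942 ≈ -4.7449 - 0.23024*I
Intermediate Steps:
(167341 + (205248 - (7466 - 110270)))/(I(-248) - 99956) = (167341 + (205248 - (7466 - 110270)))/(308*√(-248) - 99956) = (167341 + (205248 - 1*(-102804)))/(308*(2*I*√62) - 99956) = (167341 + (205248 + 102804))/(616*I*√62 - 99956) = (167341 + 308052)/(-99956 + 616*I*√62) = 475393/(-99956 + 616*I*√62)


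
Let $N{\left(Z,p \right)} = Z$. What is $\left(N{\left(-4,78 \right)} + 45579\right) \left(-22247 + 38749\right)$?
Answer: $752078650$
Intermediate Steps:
$\left(N{\left(-4,78 \right)} + 45579\right) \left(-22247 + 38749\right) = \left(-4 + 45579\right) \left(-22247 + 38749\right) = 45575 \cdot 16502 = 752078650$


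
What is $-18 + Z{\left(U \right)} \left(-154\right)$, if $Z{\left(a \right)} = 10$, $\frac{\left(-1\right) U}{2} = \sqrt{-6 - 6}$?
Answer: $-1558$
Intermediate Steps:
$U = - 4 i \sqrt{3}$ ($U = - 2 \sqrt{-6 - 6} = - 2 \sqrt{-12} = - 2 \cdot 2 i \sqrt{3} = - 4 i \sqrt{3} \approx - 6.9282 i$)
$-18 + Z{\left(U \right)} \left(-154\right) = -18 + 10 \left(-154\right) = -18 - 1540 = -1558$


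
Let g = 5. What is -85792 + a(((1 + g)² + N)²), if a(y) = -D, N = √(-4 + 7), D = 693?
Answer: -86485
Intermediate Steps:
N = √3 ≈ 1.7320
a(y) = -693 (a(y) = -1*693 = -693)
-85792 + a(((1 + g)² + N)²) = -85792 - 693 = -86485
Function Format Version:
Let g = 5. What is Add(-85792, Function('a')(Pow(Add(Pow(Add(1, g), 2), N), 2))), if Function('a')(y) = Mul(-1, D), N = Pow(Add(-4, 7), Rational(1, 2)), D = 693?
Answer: -86485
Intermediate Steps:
N = Pow(3, Rational(1, 2)) ≈ 1.7320
Function('a')(y) = -693 (Function('a')(y) = Mul(-1, 693) = -693)
Add(-85792, Function('a')(Pow(Add(Pow(Add(1, g), 2), N), 2))) = Add(-85792, -693) = -86485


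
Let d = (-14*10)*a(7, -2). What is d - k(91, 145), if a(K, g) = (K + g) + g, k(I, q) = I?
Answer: -511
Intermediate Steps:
a(K, g) = K + 2*g
d = -420 (d = (-14*10)*(7 + 2*(-2)) = -140*(7 - 4) = -140*3 = -420)
d - k(91, 145) = -420 - 1*91 = -420 - 91 = -511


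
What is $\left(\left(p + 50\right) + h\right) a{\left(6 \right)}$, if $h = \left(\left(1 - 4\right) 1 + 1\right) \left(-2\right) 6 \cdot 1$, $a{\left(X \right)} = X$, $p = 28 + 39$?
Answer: $846$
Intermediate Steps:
$p = 67$
$h = 24$ ($h = \left(\left(-3\right) 1 + 1\right) \left(\left(-12\right) 1\right) = \left(-3 + 1\right) \left(-12\right) = \left(-2\right) \left(-12\right) = 24$)
$\left(\left(p + 50\right) + h\right) a{\left(6 \right)} = \left(\left(67 + 50\right) + 24\right) 6 = \left(117 + 24\right) 6 = 141 \cdot 6 = 846$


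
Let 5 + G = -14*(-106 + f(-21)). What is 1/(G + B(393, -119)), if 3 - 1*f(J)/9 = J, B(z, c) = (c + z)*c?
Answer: -1/34151 ≈ -2.9282e-5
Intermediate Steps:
B(z, c) = c*(c + z)
f(J) = 27 - 9*J
G = -1545 (G = -5 - 14*(-106 + (27 - 9*(-21))) = -5 - 14*(-106 + (27 + 189)) = -5 - 14*(-106 + 216) = -5 - 14*110 = -5 - 1540 = -1545)
1/(G + B(393, -119)) = 1/(-1545 - 119*(-119 + 393)) = 1/(-1545 - 119*274) = 1/(-1545 - 32606) = 1/(-34151) = -1/34151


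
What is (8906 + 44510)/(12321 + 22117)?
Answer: 26708/17219 ≈ 1.5511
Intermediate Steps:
(8906 + 44510)/(12321 + 22117) = 53416/34438 = 53416*(1/34438) = 26708/17219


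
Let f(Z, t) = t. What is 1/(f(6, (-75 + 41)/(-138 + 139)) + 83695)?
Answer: 1/83661 ≈ 1.1953e-5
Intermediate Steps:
1/(f(6, (-75 + 41)/(-138 + 139)) + 83695) = 1/((-75 + 41)/(-138 + 139) + 83695) = 1/(-34/1 + 83695) = 1/(-34*1 + 83695) = 1/(-34 + 83695) = 1/83661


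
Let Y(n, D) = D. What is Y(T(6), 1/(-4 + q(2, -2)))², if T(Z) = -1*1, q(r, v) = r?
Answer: ¼ ≈ 0.25000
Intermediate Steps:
T(Z) = -1
Y(T(6), 1/(-4 + q(2, -2)))² = (1/(-4 + 2))² = (1/(-2))² = (-½)² = ¼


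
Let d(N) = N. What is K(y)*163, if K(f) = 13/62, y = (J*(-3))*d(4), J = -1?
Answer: 2119/62 ≈ 34.177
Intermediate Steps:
y = 12 (y = -1*(-3)*4 = 3*4 = 12)
K(f) = 13/62 (K(f) = 13*(1/62) = 13/62)
K(y)*163 = (13/62)*163 = 2119/62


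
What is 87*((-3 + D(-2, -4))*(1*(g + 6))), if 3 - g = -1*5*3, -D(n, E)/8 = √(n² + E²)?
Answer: -6264 - 33408*√5 ≈ -80967.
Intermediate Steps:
D(n, E) = -8*√(E² + n²) (D(n, E) = -8*√(n² + E²) = -8*√(E² + n²))
g = 18 (g = 3 - (-1*5)*3 = 3 - (-5)*3 = 3 - 1*(-15) = 3 + 15 = 18)
87*((-3 + D(-2, -4))*(1*(g + 6))) = 87*((-3 - 8*√((-4)² + (-2)²))*(1*(18 + 6))) = 87*((-3 - 8*√(16 + 4))*(1*24)) = 87*((-3 - 16*√5)*24) = 87*(-72 - 384*√5) = -6264 - 33408*√5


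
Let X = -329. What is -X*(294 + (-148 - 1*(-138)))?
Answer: 93436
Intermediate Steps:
-X*(294 + (-148 - 1*(-138))) = -(-329)*(294 + (-148 - 1*(-138))) = -(-329)*(294 + (-148 + 138)) = -(-329)*(294 - 10) = -(-329)*284 = -1*(-93436) = 93436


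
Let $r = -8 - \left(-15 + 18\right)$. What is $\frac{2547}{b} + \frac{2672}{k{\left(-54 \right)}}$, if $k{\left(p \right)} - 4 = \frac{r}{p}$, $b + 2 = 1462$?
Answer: $\frac{211238649}{331420} \approx 637.37$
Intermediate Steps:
$r = -11$ ($r = -8 - 3 = -11$)
$b = 1460$ ($b = -2 + 1462 = 1460$)
$k{\left(p \right)} = 4 - \frac{11}{p}$
$\frac{2547}{b} + \frac{2672}{k{\left(-54 \right)}} = \frac{2547}{1460} + \frac{2672}{4 - \frac{11}{-54}} = 2547 \cdot \frac{1}{1460} + \frac{2672}{4 - - \frac{11}{54}} = \frac{2547}{1460} + \frac{2672}{4 + \frac{11}{54}} = \frac{2547}{1460} + \frac{2672}{\frac{227}{54}} = \frac{2547}{1460} + 2672 \cdot \frac{54}{227} = \frac{2547}{1460} + \frac{144288}{227} = \frac{211238649}{331420}$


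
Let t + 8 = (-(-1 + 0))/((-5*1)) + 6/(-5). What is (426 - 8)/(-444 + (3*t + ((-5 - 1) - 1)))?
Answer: -1045/1198 ≈ -0.87229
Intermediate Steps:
t = -47/5 (t = -8 + ((-(-1 + 0))/((-5*1)) + 6/(-5)) = -8 + (-1*(-1)/(-5) + 6*(-⅕)) = -8 + (1*(-⅕) - 6/5) = -8 + (-⅕ - 6/5) = -8 - 7/5 = -47/5 ≈ -9.4000)
(426 - 8)/(-444 + (3*t + ((-5 - 1) - 1))) = (426 - 8)/(-444 + (3*(-47/5) + ((-5 - 1) - 1))) = 418/(-444 + (-141/5 + (-6 - 1))) = 418/(-444 + (-141/5 - 7)) = 418/(-444 - 176/5) = 418/(-2396/5) = 418*(-5/2396) = -1045/1198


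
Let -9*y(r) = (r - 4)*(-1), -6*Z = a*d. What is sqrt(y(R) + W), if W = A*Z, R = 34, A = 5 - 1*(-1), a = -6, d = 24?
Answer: sqrt(1326)/3 ≈ 12.138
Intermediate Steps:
A = 6 (A = 5 + 1 = 6)
Z = 24 (Z = -(-1)*24 = -1/6*(-144) = 24)
W = 144 (W = 6*24 = 144)
y(r) = -4/9 + r/9 (y(r) = -(r - 4)*(-1)/9 = -(-4 + r)*(-1)/9 = -(4 - r)/9 = -4/9 + r/9)
sqrt(y(R) + W) = sqrt((-4/9 + (1/9)*34) + 144) = sqrt((-4/9 + 34/9) + 144) = sqrt(10/3 + 144) = sqrt(442/3) = sqrt(1326)/3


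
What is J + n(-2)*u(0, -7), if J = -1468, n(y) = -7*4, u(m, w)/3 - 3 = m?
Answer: -1720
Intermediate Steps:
u(m, w) = 9 + 3*m
n(y) = -28
J + n(-2)*u(0, -7) = -1468 - 28*(9 + 3*0) = -1468 - 28*(9 + 0) = -1468 - 28*9 = -1468 - 252 = -1720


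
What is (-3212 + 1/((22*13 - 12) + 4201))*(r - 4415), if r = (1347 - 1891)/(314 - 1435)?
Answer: 71130707404029/5016475 ≈ 1.4179e+7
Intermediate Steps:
r = 544/1121 (r = -544/(-1121) = -544*(-1/1121) = 544/1121 ≈ 0.48528)
(-3212 + 1/((22*13 - 12) + 4201))*(r - 4415) = (-3212 + 1/((22*13 - 12) + 4201))*(544/1121 - 4415) = (-3212 + 1/((286 - 12) + 4201))*(-4948671/1121) = (-3212 + 1/(274 + 4201))*(-4948671/1121) = (-3212 + 1/4475)*(-4948671/1121) = -14373699/4475*(-4948671/1121) = 71130707404029/5016475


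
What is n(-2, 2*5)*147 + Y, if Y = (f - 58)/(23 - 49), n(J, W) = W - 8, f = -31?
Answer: 7733/26 ≈ 297.42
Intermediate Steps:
n(J, W) = -8 + W
Y = 89/26 (Y = (-31 - 58)/(23 - 49) = -89/(-26) = -89*(-1/26) = 89/26 ≈ 3.4231)
n(-2, 2*5)*147 + Y = (-8 + 2*5)*147 + 89/26 = (-8 + 10)*147 + 89/26 = 2*147 + 89/26 = 294 + 89/26 = 7733/26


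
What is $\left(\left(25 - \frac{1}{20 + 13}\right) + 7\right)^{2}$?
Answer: $\frac{1113025}{1089} \approx 1022.1$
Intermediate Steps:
$\left(\left(25 - \frac{1}{20 + 13}\right) + 7\right)^{2} = \left(\left(25 - \frac{1}{33}\right) + 7\right)^{2} = \left(\frac{824}{33} + 7\right)^{2} = \left(\frac{1055}{33}\right)^{2} = \frac{1113025}{1089}$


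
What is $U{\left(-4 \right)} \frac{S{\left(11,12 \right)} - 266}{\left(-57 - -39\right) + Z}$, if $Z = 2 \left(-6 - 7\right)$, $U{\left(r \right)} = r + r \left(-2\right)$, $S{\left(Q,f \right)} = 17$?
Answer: $\frac{249}{11} \approx 22.636$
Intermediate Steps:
$U{\left(r \right)} = - r$ ($U{\left(r \right)} = r - 2 r = - r$)
$Z = -26$ ($Z = 2 \left(-13\right) = -26$)
$U{\left(-4 \right)} \frac{S{\left(11,12 \right)} - 266}{\left(-57 - -39\right) + Z} = \left(-1\right) \left(-4\right) \frac{17 - 266}{\left(-57 - -39\right) - 26} = 4 \left(- \frac{249}{\left(-57 + 39\right) - 26}\right) = 4 \left(- \frac{249}{-18 - 26}\right) = 4 \left(- \frac{249}{-44}\right) = 4 \left(\left(-249\right) \left(- \frac{1}{44}\right)\right) = 4 \cdot \frac{249}{44} = \frac{249}{11}$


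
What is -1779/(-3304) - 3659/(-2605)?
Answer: 16723631/8606920 ≈ 1.9430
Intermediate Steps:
-1779/(-3304) - 3659/(-2605) = -1779*(-1/3304) - 3659*(-1/2605) = 1779/3304 + 3659/2605 = 16723631/8606920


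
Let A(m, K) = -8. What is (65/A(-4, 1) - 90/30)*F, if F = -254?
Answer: 11303/4 ≈ 2825.8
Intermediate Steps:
(65/A(-4, 1) - 90/30)*F = (65/(-8) - 90/30)*(-254) = (65*(-1/8) - 90*1/30)*(-254) = (-65/8 - 3)*(-254) = -89/8*(-254) = 11303/4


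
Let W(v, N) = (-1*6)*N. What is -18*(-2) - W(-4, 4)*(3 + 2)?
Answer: 156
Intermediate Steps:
W(v, N) = -6*N
-18*(-2) - W(-4, 4)*(3 + 2) = -18*(-2) - (-6*4)*(3 + 2) = 36 - (-24)*5 = 36 - 1*(-120) = 36 + 120 = 156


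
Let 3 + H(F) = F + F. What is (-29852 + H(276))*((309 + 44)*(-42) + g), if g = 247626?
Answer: -6821738400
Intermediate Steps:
H(F) = -3 + 2*F (H(F) = -3 + (F + F) = -3 + 2*F)
(-29852 + H(276))*((309 + 44)*(-42) + g) = (-29852 + (-3 + 2*276))*((309 + 44)*(-42) + 247626) = (-29852 + (-3 + 552))*(353*(-42) + 247626) = (-29852 + 549)*(-14826 + 247626) = -29303*232800 = -6821738400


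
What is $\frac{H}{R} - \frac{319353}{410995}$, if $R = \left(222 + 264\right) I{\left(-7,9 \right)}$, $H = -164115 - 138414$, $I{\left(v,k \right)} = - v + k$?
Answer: $- \frac{42273731761}{1065299040} \approx -39.682$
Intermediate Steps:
$I{\left(v,k \right)} = k - v$
$H = -302529$
$R = 7776$ ($R = \left(222 + 264\right) \left(9 - -7\right) = 486 \left(9 + 7\right) = 486 \cdot 16 = 7776$)
$\frac{H}{R} - \frac{319353}{410995} = - \frac{302529}{7776} - \frac{319353}{410995} = \left(-302529\right) \frac{1}{7776} - \frac{319353}{410995} = - \frac{100843}{2592} - \frac{319353}{410995} = - \frac{42273731761}{1065299040}$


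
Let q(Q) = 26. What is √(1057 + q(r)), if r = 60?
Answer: 19*√3 ≈ 32.909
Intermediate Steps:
√(1057 + q(r)) = √(1057 + 26) = √1083 = 19*√3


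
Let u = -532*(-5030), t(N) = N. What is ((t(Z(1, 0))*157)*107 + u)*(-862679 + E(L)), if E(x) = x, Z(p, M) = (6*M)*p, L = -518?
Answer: -2309880644120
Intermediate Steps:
Z(p, M) = 6*M*p
u = 2675960
((t(Z(1, 0))*157)*107 + u)*(-862679 + E(L)) = (((6*0*1)*157)*107 + 2675960)*(-862679 - 518) = ((0*157)*107 + 2675960)*(-863197) = (0*107 + 2675960)*(-863197) = (0 + 2675960)*(-863197) = 2675960*(-863197) = -2309880644120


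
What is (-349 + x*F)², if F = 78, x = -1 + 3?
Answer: 37249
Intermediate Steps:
x = 2
(-349 + x*F)² = (-349 + 2*78)² = (-349 + 156)² = (-193)² = 37249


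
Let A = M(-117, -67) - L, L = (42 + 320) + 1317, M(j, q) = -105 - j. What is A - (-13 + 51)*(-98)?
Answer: 2057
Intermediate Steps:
L = 1679 (L = 362 + 1317 = 1679)
A = -1667 (A = (-105 - 1*(-117)) - 1*1679 = (-105 + 117) - 1679 = 12 - 1679 = -1667)
A - (-13 + 51)*(-98) = -1667 - (-13 + 51)*(-98) = -1667 - 38*(-98) = -1667 - 1*(-3724) = -1667 + 3724 = 2057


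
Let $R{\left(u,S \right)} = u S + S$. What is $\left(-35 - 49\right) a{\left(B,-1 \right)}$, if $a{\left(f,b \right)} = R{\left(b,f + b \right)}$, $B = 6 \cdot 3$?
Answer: $0$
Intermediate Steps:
$R{\left(u,S \right)} = S + S u$ ($R{\left(u,S \right)} = S u + S = S + S u$)
$B = 18$
$a{\left(f,b \right)} = \left(1 + b\right) \left(b + f\right)$ ($a{\left(f,b \right)} = \left(f + b\right) \left(1 + b\right) = \left(b + f\right) \left(1 + b\right) = \left(1 + b\right) \left(b + f\right)$)
$\left(-35 - 49\right) a{\left(B,-1 \right)} = \left(-35 - 49\right) \left(1 - 1\right) \left(-1 + 18\right) = - 84 \cdot 0 \cdot 17 = \left(-84\right) 0 = 0$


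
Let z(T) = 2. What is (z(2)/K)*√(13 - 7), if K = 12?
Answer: √6/6 ≈ 0.40825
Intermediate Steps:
(z(2)/K)*√(13 - 7) = (2/12)*√(13 - 7) = (2*(1/12))*√6 = √6/6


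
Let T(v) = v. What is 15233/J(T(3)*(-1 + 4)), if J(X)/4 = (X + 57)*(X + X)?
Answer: 15233/4752 ≈ 3.2056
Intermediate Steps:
J(X) = 8*X*(57 + X) (J(X) = 4*((X + 57)*(X + X)) = 4*((57 + X)*(2*X)) = 4*(2*X*(57 + X)) = 8*X*(57 + X))
15233/J(T(3)*(-1 + 4)) = 15233/((8*(3*(-1 + 4))*(57 + 3*(-1 + 4)))) = 15233/((8*(3*3)*(57 + 3*3))) = 15233/((8*9*(57 + 9))) = 15233/((8*9*66)) = 15233/4752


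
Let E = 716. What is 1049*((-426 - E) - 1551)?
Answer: -2824957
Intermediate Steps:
1049*((-426 - E) - 1551) = 1049*((-426 - 1*716) - 1551) = 1049*((-426 - 716) - 1551) = 1049*(-1142 - 1551) = 1049*(-2693) = -2824957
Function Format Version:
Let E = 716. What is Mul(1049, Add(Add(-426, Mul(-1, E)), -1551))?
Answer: -2824957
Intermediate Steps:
Mul(1049, Add(Add(-426, Mul(-1, E)), -1551)) = Mul(1049, Add(Add(-426, Mul(-1, 716)), -1551)) = Mul(1049, Add(Add(-426, -716), -1551)) = Mul(1049, Add(-1142, -1551)) = Mul(1049, -2693) = -2824957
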